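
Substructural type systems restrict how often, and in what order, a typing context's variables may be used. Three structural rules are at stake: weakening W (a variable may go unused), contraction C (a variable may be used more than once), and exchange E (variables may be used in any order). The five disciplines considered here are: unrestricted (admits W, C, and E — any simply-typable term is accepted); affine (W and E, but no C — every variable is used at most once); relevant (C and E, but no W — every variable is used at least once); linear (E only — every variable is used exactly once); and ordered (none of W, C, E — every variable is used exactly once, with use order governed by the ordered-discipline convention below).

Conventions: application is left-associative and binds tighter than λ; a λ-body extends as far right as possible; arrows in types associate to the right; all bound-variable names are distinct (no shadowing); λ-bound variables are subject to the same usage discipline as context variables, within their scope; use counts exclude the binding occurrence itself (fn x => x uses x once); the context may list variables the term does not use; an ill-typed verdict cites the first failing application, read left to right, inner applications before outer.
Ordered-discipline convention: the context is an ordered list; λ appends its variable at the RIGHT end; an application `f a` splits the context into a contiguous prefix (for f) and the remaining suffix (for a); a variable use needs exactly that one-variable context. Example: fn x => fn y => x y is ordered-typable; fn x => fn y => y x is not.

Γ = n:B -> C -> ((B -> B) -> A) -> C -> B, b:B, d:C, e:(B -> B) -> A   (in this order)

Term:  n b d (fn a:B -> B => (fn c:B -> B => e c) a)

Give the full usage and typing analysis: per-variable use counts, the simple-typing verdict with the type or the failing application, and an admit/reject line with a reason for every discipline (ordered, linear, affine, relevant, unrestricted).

counts: n ×1, b ×1, d ×1, e ×1, a (λ-bound) ×1, c (λ-bound) ×1
left-to-right use order: n, b, d, e, c, a
typing: ✓ — C -> B
ordered ✓ (n, b, d, e, a, c once each; derivable with no W/C/E)
linear ✓ (exactly-once usage across n, b, d, e, a, c)
affine ✓ (no duplicate uses among n, b, d, e, a, c)
relevant ✓ (at least one use each (n, b, d, e, a, c))
unrestricted ✓ (well-typed at C -> B; no restrictions here)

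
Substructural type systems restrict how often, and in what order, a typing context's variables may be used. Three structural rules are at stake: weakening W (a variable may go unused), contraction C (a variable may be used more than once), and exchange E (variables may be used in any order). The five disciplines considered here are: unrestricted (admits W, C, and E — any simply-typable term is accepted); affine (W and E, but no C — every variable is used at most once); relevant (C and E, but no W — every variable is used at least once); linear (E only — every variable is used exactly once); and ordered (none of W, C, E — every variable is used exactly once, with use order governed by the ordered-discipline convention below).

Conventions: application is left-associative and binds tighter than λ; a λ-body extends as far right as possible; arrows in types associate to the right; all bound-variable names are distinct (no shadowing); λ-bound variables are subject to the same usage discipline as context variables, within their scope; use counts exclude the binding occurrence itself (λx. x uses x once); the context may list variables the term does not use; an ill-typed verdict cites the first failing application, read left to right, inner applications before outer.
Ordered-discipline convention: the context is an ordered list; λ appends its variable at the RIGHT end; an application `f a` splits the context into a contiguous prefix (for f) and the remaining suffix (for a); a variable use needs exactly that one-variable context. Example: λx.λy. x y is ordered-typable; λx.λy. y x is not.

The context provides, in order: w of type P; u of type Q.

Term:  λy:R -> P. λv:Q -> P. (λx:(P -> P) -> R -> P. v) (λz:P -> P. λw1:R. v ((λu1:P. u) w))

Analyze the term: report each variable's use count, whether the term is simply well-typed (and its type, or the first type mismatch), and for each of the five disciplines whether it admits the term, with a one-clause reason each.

use counts: w: 1×; u: 1×; y [bound]: 0×; v [bound]: 2×; x [bound]: 0×; z [bound]: 0×; w1 [bound]: 0×; u1 [bound]: 0×
order of uses: v, v, u, w
typing: well-typed at (R -> P) -> (Q -> P) -> Q -> P
ordered: ✗, repeated use of v ×2; needs weakening: y, x, z, w1, u1 unused
linear: ✗, repeated use of v ×2; needs weakening: y, x, z, w1, u1 unused
affine: ✗, repeated use of v ×2
relevant: ✗, needs weakening: y, x, z, w1, u1 unused
unrestricted: ✓, well-typed at (R -> P) -> (Q -> P) -> Q -> P; no restrictions here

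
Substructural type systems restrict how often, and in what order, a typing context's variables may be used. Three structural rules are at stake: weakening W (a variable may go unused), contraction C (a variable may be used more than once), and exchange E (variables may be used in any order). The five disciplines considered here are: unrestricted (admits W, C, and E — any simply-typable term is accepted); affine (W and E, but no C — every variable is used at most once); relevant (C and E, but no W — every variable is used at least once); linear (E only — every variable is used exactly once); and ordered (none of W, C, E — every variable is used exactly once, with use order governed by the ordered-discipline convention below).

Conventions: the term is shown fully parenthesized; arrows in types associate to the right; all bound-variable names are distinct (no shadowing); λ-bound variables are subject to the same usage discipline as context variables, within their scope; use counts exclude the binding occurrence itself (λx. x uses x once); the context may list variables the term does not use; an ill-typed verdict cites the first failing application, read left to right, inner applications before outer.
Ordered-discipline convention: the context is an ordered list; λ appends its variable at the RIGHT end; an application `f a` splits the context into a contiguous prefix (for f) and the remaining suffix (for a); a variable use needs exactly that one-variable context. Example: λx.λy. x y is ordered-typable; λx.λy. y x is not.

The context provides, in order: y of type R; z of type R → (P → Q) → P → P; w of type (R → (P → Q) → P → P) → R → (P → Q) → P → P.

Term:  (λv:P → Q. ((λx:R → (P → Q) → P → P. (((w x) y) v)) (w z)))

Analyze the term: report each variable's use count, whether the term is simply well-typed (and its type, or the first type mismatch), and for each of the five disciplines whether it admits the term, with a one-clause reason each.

counts: y=1; z=1; w=2; v (λ-bound)=1; x (λ-bound)=1
left-to-right use order: w, x, y, v, w, z
typing: well-typed — term : (P → Q) → P → P
ordered ✗ (w ×2 used more than once (contraction))
linear ✗ (w ×2 used more than once (contraction))
affine ✗ (w ×2 used more than once (contraction))
relevant ✓ (y, z, w, v, x: all used, weakening unneeded)
unrestricted ✓ (simply typable at (P → Q) → P → P; W, C, E all held)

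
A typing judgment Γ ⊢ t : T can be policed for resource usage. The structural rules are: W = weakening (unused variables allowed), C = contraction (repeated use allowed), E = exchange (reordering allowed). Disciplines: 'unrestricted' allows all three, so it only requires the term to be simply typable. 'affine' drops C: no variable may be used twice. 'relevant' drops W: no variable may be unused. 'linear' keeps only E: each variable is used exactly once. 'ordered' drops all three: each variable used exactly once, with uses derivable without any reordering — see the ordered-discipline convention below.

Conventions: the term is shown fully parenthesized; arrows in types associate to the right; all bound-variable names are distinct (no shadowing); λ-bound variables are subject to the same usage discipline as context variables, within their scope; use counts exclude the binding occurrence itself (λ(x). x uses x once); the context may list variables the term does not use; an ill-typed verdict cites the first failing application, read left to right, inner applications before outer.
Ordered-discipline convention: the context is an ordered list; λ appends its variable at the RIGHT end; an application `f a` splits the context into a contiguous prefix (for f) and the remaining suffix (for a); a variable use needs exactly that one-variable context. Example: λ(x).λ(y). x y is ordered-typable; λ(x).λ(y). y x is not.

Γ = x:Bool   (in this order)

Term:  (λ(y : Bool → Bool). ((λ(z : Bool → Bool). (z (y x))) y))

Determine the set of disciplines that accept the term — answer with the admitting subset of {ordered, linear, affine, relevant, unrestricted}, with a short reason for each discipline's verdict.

admitted by: relevant, unrestricted
variable uses: x: 1, y (bound): 2, z (bound): 1
left-to-right use order: z, y, x, y
typing: the term checks, with type (Bool → Bool) → Bool
ordered ✗ (needs contraction — y ×2)
linear ✗ (needs contraction — y ×2)
affine ✗ (needs contraction — y ×2)
relevant ✓ (x, y, z: all used, weakening unneeded)
unrestricted ✓ (type-checks ((Bool → Bool) → Bool) and nothing is barred)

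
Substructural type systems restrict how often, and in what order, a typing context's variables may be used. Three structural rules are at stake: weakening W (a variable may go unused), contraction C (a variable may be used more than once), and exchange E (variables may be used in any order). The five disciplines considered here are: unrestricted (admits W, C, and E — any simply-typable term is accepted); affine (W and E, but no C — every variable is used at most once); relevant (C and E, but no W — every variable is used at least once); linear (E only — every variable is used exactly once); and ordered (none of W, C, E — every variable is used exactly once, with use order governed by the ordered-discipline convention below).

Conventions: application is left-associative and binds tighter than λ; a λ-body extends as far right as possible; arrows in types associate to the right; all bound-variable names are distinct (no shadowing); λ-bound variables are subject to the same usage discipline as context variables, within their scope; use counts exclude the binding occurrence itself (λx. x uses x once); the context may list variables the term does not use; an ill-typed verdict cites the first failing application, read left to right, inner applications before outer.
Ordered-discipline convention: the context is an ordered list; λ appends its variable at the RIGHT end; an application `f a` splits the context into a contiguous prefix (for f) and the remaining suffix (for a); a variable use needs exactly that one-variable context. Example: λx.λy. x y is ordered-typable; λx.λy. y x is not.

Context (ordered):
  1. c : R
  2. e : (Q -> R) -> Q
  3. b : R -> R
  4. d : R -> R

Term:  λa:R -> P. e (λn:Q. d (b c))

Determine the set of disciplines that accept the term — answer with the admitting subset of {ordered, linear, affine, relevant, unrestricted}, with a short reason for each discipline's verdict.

admitting disciplines: affine, unrestricted
variable uses: c=1; e=1; b=1; d=1; a (bound)=0; n (bound)=0
left-to-right use order: e, d, b, c
typing: ✓ — (R -> P) -> Q
ordered: ✗, needs weakening: a, n unused
linear: ✗, needs weakening: a, n unused
affine: ✓, no duplicate uses among c, e, b, d, a, n
relevant: ✗, needs weakening: a, n unused
unrestricted: ✓, well-typed at (R -> P) -> Q; no restrictions here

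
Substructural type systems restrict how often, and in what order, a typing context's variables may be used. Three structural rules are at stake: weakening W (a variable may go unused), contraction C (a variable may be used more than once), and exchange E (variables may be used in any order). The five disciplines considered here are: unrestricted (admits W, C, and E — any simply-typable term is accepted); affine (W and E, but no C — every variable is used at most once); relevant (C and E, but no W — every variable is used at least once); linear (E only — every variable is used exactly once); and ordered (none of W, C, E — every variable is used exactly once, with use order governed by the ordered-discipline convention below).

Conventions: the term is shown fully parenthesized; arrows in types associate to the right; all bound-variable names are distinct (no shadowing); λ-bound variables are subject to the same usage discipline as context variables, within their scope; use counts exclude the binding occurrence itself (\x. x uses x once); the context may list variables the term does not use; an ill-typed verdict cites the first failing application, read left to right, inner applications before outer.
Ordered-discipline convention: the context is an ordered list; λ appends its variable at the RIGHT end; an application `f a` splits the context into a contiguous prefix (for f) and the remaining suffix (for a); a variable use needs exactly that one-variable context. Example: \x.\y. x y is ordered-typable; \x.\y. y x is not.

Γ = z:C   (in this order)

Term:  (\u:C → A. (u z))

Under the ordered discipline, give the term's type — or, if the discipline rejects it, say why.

not well-typed under ordered — no ordered split (uses run u, z)
use counts: z: 1, u [bound]: 1
left-to-right use order: u, z
typing: ✓ — (C → A) → A
across the five disciplines: ordered ✗ | linear ✓ | affine ✓ | relevant ✓ | unrestricted ✓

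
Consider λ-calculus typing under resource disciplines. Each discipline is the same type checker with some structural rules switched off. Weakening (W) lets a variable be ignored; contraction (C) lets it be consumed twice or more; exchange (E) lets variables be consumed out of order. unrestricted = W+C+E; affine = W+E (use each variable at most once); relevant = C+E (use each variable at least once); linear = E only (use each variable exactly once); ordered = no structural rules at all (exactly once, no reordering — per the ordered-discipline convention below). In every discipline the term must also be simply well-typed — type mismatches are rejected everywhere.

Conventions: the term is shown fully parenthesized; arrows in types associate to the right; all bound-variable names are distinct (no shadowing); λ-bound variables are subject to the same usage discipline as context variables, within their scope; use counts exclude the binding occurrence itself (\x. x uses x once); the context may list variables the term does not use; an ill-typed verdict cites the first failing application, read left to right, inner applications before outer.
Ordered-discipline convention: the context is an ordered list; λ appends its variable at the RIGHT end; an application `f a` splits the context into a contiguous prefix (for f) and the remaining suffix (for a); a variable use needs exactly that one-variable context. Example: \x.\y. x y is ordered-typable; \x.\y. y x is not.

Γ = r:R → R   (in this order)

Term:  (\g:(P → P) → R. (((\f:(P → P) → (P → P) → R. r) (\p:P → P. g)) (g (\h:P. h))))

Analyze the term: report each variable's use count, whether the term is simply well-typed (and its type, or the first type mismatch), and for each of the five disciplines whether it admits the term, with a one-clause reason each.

variable uses: r: 1; g [bound]: 2; f [bound]: 0; p [bound]: 0; h [bound]: 1
use order (left to right): r, g, g, h
typing: well-typed — term : ((P → P) → R) → R
ordered: ✗ — g ×2 used more than once (contraction); needs weakening: f, p unused
linear: ✗ — g ×2 used more than once (contraction); needs weakening: f, p unused
affine: ✗ — g ×2 used more than once (contraction)
relevant: ✗ — needs weakening: f, p unused
unrestricted: ✓ — simply typable at ((P → P) → R) → R; W, C, E all held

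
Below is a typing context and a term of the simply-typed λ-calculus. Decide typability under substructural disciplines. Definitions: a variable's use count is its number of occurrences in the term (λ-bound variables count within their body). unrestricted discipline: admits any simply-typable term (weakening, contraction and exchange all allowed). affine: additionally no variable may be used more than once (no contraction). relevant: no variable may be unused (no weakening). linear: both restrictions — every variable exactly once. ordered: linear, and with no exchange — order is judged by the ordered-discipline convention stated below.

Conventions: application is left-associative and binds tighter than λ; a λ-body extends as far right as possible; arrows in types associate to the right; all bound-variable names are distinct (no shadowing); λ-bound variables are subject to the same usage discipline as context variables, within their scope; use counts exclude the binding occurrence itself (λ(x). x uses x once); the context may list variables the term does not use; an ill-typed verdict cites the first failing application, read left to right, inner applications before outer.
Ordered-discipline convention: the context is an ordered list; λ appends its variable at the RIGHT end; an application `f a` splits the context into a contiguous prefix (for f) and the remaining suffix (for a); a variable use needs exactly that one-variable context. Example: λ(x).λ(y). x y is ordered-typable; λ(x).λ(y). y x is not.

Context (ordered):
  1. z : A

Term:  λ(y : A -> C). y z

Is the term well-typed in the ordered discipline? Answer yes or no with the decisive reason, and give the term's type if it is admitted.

no — needs exchange: uses follow y, z
usage: z: 1×; y (λ-bound): 1×
uses in reading order: y, z
typing: ✓ — (A -> C) -> C
summary: ordered ✗ | linear ✓ | affine ✓ | relevant ✓ | unrestricted ✓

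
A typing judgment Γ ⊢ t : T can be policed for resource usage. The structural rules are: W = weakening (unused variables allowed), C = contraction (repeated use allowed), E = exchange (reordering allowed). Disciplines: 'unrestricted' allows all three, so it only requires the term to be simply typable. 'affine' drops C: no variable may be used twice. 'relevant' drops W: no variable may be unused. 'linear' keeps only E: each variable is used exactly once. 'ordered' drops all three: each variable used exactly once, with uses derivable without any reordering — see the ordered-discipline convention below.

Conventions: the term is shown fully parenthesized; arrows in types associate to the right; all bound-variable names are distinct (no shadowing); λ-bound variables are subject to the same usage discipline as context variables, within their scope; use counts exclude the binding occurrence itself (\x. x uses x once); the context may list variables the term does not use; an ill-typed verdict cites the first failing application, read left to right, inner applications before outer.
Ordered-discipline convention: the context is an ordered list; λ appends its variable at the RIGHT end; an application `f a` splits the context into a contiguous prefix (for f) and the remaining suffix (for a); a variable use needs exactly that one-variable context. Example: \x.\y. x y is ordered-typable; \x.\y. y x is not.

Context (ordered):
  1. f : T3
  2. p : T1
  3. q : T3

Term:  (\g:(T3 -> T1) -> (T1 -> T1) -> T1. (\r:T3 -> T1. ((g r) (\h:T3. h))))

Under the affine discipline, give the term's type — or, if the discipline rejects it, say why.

not well-typed under affine — the type mismatch rejects it
variable uses: f: 0; p: 0; q: 0; g (λ-bound): 1; r (λ-bound): 1; h (λ-bound): 1
uses in reading order: g, r, h
typing: ill-typed: a function awaiting T1 -> T1 gets T3 -> T3
summary: ordered ✗, linear ✗, affine ✗, relevant ✗, unrestricted ✗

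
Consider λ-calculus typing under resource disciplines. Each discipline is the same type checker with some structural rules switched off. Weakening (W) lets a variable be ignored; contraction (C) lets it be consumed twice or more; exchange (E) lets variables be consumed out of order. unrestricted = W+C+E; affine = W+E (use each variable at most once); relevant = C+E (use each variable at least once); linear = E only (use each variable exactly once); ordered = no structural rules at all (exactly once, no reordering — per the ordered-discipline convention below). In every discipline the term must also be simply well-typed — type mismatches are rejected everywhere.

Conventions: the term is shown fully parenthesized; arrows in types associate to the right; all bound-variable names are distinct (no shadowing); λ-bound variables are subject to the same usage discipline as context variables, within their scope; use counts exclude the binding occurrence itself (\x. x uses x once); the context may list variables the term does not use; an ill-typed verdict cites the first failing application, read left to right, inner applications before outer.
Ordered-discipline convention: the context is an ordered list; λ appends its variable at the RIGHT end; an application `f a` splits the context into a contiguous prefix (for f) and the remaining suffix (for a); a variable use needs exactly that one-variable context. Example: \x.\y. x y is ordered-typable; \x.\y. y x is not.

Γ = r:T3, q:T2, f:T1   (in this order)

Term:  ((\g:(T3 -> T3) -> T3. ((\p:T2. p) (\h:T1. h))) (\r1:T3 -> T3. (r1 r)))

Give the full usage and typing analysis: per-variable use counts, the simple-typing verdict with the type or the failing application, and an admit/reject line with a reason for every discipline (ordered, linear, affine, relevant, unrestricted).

counts: r=1, q=0, f=0, g (λ-bound)=0, p (λ-bound)=1, h (λ-bound)=1, r1 (λ-bound)=1
use order (left to right): p, h, r1, r
typing: ill-typed: argument of type T1 -> T1 where T2 is required
ordered: ✗, the type mismatch rejects it
linear: ✗, not simply typable
affine: ✗, fails simple typing
relevant: ✗, a type mismatch blocks all five
unrestricted: ✗, the type mismatch rejects it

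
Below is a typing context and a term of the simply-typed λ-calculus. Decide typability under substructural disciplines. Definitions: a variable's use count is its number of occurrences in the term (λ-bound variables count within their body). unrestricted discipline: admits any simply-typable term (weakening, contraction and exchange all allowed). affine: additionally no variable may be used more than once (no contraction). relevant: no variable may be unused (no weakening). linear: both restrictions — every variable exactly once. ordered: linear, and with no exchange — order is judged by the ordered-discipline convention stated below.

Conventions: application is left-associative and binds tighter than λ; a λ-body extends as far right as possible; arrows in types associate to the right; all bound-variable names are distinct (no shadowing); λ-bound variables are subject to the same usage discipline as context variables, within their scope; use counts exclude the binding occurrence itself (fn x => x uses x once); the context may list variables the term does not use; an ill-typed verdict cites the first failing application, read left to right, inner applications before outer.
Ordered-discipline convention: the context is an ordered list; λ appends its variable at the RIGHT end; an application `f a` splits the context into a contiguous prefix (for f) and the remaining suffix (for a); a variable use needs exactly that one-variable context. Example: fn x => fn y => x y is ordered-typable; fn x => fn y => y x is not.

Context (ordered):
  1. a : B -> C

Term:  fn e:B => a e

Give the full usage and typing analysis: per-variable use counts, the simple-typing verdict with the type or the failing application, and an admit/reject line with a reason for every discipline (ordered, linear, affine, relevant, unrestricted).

use counts: a: 1; e [bound]: 1
order of uses: a, e
typing: well-typed — term : B -> C
ordered ✓ (single-use (a, e), ordered derivation ok)
linear ✓ (exactly-once usage across a, e)
affine ✓ (a, e: no repeats, contraction unneeded)
relevant ✓ (none of a, e goes unused)
unrestricted ✓ (type-checks (B -> C) and nothing is barred)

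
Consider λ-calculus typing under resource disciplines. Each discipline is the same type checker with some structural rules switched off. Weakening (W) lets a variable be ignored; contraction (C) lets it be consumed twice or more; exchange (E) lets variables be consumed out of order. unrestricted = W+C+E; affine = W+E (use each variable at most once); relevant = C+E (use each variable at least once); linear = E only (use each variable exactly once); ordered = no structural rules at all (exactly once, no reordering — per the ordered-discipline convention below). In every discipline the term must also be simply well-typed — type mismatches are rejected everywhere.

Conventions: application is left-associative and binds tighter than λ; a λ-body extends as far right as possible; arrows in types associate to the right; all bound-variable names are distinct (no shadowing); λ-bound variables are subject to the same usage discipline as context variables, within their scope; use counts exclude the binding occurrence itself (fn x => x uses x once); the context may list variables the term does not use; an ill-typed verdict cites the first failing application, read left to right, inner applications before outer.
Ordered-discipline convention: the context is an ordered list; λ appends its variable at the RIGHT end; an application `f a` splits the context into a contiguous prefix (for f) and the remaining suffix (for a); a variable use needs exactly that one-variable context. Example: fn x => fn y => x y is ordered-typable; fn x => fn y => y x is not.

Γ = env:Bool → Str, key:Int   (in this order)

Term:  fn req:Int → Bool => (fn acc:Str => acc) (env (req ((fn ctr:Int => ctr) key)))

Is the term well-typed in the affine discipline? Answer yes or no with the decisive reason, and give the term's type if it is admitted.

yes — none of env, key, req, acc, ctr used more than once; term : (Int → Bool) → Str
variable uses: env=1; key=1; req (bound)=1; acc (bound)=1; ctr (bound)=1
uses in reading order: acc, env, req, ctr, key
typing: well-typed — term : (Int → Bool) → Str
per-discipline verdicts: ordered ✗ | linear ✓ | affine ✓ | relevant ✓ | unrestricted ✓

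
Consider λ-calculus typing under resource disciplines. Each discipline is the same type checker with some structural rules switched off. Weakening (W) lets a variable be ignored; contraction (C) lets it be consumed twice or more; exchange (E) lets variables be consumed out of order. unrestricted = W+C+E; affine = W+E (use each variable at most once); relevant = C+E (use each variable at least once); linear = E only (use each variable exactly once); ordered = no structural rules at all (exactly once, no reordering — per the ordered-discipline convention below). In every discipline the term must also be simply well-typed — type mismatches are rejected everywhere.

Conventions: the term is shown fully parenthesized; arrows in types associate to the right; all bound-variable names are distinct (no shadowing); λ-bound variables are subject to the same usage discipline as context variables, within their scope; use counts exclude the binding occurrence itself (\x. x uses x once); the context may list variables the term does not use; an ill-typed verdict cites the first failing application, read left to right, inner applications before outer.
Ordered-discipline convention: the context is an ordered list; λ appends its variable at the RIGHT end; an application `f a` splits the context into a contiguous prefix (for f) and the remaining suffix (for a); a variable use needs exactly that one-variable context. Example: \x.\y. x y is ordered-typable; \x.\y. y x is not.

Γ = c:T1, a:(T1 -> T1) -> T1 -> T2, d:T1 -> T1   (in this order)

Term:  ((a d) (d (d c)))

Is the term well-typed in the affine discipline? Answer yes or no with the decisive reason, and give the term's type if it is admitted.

no — needs contraction — d ×3
usage: c: 1×; a: 1×; d: 3×
use order (left to right): a, d, d, d, c
typing: the term checks, with type T2
per-discipline verdicts: ordered ✗; linear ✗; affine ✗; relevant ✓; unrestricted ✓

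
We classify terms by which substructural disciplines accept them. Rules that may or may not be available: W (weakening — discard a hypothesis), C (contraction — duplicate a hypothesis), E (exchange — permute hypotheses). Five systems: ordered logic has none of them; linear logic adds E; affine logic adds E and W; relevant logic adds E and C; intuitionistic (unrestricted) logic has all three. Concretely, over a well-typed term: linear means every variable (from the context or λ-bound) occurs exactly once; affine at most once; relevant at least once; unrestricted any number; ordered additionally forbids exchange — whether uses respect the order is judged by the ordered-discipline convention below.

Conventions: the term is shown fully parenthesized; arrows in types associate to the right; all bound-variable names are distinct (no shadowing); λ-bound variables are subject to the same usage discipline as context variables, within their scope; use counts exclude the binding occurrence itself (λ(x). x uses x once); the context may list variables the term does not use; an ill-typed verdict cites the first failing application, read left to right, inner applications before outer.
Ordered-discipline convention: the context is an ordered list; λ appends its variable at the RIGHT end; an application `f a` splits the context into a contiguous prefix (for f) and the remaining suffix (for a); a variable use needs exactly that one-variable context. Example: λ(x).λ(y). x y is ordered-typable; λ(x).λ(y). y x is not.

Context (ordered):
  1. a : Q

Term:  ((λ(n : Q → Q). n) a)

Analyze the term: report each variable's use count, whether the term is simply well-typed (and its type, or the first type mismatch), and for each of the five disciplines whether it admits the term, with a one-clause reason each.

use counts: a: 1×, n (bound): 1×
left-to-right use order: n, a
typing: ill-typed: an argument Q mismatches the expected Q → Q
ordered: ✗, the type mismatch rejects it
linear: ✗, not simply typable
affine: ✗, fails simple typing
relevant: ✗, a type mismatch blocks all five
unrestricted: ✗, the type mismatch rejects it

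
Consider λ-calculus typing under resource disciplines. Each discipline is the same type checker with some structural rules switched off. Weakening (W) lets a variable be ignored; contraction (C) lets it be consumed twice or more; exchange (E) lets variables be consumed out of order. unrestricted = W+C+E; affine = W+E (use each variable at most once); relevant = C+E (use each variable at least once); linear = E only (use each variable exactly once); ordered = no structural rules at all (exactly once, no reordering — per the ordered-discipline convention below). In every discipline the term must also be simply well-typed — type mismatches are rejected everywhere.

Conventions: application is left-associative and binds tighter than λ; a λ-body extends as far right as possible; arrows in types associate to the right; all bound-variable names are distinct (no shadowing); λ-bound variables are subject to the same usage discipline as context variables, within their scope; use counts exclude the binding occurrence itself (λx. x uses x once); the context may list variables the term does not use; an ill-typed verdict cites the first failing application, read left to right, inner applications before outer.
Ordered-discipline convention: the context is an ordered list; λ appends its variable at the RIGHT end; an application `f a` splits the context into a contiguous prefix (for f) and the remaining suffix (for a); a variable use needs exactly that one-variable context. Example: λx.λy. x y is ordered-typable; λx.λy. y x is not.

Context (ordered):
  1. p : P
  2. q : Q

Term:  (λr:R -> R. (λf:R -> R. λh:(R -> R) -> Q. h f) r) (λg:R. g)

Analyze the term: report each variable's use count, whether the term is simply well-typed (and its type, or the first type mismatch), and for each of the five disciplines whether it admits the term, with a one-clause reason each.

counts: p=0; q=0; r [bound]=1; f [bound]=1; h [bound]=1; g [bound]=1
uses in reading order: h, f, r, g
typing: the term checks, with type ((R -> R) -> Q) -> Q
ordered ✗ (needs weakening: p, q unused)
linear ✗ (needs weakening: p, q unused)
affine ✓ (no duplicate uses among p, q, r, f, h, g)
relevant ✗ (needs weakening: p, q unused)
unrestricted ✓ (well-typed at ((R -> R) -> Q) -> Q; no restrictions here)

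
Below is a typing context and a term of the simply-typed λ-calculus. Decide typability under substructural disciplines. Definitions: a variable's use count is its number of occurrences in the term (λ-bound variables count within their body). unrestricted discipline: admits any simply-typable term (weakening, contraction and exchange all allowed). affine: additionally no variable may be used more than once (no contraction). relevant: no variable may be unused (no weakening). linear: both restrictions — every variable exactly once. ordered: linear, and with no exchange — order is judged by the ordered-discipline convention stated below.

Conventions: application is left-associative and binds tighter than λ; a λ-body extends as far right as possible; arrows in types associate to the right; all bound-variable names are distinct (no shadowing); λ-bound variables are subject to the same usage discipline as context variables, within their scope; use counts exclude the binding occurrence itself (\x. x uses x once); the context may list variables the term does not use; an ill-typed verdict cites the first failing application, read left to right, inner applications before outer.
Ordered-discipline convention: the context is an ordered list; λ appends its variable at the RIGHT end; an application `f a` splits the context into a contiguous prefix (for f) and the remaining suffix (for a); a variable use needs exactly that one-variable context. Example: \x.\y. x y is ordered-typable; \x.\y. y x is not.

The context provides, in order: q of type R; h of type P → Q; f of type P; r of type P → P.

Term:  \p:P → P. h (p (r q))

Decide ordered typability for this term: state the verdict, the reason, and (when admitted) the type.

no — not simply typable
usage: q: 1, h: 1, f: 0, r: 1, p (bound): 1
uses in reading order: h, p, r, q
typing: ill-typed: an argument R mismatches the expected P
across the five disciplines: ordered ✗; linear ✗; affine ✗; relevant ✗; unrestricted ✗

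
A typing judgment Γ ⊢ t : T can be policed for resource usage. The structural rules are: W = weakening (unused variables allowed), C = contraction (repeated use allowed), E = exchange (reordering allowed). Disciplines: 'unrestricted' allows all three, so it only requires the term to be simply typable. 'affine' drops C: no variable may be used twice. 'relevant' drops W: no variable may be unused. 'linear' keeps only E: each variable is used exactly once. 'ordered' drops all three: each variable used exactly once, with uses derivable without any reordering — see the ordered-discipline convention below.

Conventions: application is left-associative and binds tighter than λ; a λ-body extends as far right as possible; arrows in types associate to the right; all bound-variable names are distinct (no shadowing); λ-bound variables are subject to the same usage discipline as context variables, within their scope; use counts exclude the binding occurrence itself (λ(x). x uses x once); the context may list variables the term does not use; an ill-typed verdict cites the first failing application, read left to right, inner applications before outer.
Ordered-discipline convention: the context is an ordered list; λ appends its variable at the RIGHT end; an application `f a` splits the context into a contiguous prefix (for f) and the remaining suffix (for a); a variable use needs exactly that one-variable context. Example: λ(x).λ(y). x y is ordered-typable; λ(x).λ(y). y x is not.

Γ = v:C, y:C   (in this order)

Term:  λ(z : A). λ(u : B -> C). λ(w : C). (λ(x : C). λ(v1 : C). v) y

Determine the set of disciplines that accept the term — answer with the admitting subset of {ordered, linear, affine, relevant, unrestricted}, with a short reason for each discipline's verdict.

admitted in: affine, unrestricted
use counts: v: 1, y: 1, z (bound): 0, u (bound): 0, w (bound): 0, x (bound): 0, v1 (bound): 0
left-to-right use order: v, y
typing: the term checks, with type A -> (B -> C) -> C -> C -> C
ordered: ✗, needs weakening: z, u, w, x, v1 unused
linear: ✗, needs weakening: z, u, w, x, v1 unused
affine: ✓, none of v, y, z, u, w, x, v1 used more than once
relevant: ✗, needs weakening: z, u, w, x, v1 unused
unrestricted: ✓, simply typable at A -> (B -> C) -> C -> C -> C; W, C, E all held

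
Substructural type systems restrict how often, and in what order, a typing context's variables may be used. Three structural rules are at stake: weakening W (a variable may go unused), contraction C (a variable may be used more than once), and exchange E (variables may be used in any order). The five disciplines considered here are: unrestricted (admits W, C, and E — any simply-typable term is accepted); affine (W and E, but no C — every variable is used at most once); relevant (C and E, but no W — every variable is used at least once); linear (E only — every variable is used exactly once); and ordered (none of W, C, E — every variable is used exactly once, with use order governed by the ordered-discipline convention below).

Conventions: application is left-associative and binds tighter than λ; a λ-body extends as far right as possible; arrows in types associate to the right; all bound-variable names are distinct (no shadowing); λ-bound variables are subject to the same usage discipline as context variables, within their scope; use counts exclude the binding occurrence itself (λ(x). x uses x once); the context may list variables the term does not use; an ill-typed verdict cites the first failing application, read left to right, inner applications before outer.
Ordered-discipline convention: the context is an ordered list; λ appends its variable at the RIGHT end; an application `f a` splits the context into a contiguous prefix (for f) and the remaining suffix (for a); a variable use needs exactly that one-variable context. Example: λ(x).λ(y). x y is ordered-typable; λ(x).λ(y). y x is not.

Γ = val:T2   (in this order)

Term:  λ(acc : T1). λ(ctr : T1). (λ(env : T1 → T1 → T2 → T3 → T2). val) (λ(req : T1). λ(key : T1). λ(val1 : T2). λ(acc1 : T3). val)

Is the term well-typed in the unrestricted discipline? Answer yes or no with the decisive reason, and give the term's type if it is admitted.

yes — type-checks (T1 → T1 → T2) and nothing is barred; term : T1 → T1 → T2
use counts: val: 2; acc [bound]: 0; ctr [bound]: 0; env [bound]: 0; req [bound]: 0; key [bound]: 0; val1 [bound]: 0; acc1 [bound]: 0
order of uses: val, val
typing: well-typed at T1 → T1 → T2
across the five disciplines: ordered ✗ | linear ✗ | affine ✗ | relevant ✗ | unrestricted ✓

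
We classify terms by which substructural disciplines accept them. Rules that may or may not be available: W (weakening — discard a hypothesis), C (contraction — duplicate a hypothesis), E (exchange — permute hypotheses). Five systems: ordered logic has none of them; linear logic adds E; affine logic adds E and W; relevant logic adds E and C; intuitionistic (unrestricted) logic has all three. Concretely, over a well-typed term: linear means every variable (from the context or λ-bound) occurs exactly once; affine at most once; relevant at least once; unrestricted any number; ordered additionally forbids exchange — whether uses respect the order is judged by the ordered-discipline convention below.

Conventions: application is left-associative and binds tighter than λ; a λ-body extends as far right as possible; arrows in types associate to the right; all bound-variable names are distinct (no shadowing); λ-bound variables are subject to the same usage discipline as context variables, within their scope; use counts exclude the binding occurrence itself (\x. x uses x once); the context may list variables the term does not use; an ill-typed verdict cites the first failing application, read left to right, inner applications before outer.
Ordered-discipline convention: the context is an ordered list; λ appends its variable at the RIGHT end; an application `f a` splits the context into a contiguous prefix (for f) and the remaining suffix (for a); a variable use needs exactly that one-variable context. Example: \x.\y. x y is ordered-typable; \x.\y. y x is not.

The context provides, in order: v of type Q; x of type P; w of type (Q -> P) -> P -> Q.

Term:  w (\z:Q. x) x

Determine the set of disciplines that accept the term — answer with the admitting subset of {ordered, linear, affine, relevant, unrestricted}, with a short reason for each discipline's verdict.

admitting disciplines: unrestricted
use counts: v: 0×; x: 2×; w: 1×; z (bound): 0×
left-to-right use order: w, x, x
typing: ✓ — Q
ordered: ✗ — needs contraction — x ×2; v, z left unused
linear: ✗ — needs contraction — x ×2; v, z left unused
affine: ✗ — needs contraction — x ×2
relevant: ✗ — v, z left unused
unrestricted: ✓ — type-checks (Q) and nothing is barred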